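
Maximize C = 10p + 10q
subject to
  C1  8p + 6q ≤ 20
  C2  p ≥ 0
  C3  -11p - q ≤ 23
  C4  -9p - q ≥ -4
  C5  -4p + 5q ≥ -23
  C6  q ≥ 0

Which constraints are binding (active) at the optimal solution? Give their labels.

C1 and C2

Corner points and C = 10p + 10q:
  (0, 10/3) → C = 100/3
  (2/23, 74/23) → C = 760/23
  (0, 0) → C = 0
  (4/9, 0) → C = 40/9

The maximum is at (0, 10/3). Substituting into each constraint, equality holds for C1 and C2; the remaining constraints have slack.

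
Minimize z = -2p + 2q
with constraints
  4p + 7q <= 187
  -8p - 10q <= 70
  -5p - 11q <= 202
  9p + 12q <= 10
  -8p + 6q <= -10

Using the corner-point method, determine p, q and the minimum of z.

Corner points and z = -2p + 2q:
  (625/19, -633/19) → z = -2516/19
  (-5/2, -5) → z = -5
  (2534/39, -1868/39) → z = -8804/39
  (6/5, -1/15) → z = -38/15

The optimum lies where -5p - 11q = 202 and 9p + 12q = 10.
Solving simultaneously gives p = 2534/39, q = -1868/39.

p = 2534/39, q = -1868/39, minimum z = -8804/39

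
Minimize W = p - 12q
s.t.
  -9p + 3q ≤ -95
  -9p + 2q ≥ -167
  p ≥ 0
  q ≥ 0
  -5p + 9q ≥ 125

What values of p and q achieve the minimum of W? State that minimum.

p = 311/9, q = 72, minimum W = -7465/9

Corner points and W = p - 12q:
  (311/9, 72) → W = -7465/9
  (205/11, 800/33) → W = -2995/11
  (1753/71, 1960/71) → W = -21767/71

The binding constraints are -9p + 3q = -95 and -9p + 2q = -167.
Solving simultaneously gives p = 311/9, q = 72.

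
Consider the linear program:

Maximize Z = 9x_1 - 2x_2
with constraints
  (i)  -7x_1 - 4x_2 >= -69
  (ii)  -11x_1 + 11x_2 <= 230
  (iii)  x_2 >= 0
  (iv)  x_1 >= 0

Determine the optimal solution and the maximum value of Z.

Vertices and Z = 9x_1 - 2x_2:
  (69/7, 0) → Z = 621/7
  (0, 69/4) → Z = -69/2
  (0, 0) → Z = 0

At the optimal vertex, -7x_1 - 4x_2 = -69 and x_2 = 0.
Solving simultaneously gives x_1 = 69/7, x_2 = 0.

x_1 = 69/7, x_2 = 0, maximum Z = 621/7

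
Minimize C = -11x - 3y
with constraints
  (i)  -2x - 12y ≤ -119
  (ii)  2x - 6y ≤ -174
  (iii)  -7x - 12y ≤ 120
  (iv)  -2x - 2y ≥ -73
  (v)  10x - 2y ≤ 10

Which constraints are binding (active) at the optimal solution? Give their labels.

(ii) and (iv)

Corner points and C = -11x - 3y:
  (-229/6, 293/18) → C = 371
  (-239/5, 1073/60) → C = 9443/20
  (45/8, 247/8) → C = -309/2
The feasible region is unbounded (it extends along (-1, 1), (-12, 7)), but C strictly increases along every unbounded feasible direction, so there is no improving ray and the minimum is attained at a vertex.

The minimum is at (45/8, 247/8). Substituting into each constraint, equality holds for (ii) and (iv); the remaining constraints have slack.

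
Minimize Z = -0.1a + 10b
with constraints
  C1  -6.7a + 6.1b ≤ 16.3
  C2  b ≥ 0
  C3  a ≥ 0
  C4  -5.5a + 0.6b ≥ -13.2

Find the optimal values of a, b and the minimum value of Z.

Vertices and Z = -0.1a + 10b:
  (0, 163/61) → Z = 1630/61
  (9030/2953, 17809/2953) → Z = 177187/2953
  (0, 0) → Z = 0
  (12/5, 0) → Z = -6/25

a = 2.4, b = 0, minimum Z = -0.24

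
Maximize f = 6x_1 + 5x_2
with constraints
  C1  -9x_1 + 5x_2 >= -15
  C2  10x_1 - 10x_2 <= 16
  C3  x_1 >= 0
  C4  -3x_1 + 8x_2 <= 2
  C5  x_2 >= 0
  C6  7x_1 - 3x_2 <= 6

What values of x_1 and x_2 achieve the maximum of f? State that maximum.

Feasible corners and f = 6x_1 + 5x_2:
  (0, 1/4) → f = 5/4
  (0, 0) → f = 0
  (54/47, 32/47) → f = 484/47
  (6/7, 0) → f = 36/7

x_1 = 54/47, x_2 = 32/47, maximum f = 484/47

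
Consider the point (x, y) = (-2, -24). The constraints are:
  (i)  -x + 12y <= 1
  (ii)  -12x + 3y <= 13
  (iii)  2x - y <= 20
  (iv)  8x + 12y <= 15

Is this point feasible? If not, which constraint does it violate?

feasible

(i): -286 ≤ 1 ✓
(ii): -48 ≤ 13 ✓
(iii): 20 ≤ 20 ✓
(iv): -304 ≤ 15 ✓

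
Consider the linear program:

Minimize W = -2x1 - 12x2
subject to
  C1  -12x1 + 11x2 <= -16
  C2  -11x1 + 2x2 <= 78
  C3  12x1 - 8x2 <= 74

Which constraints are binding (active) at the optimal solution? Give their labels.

Corner points and W = -2x1 - 12x2:
  (-890/97, -1112/97) → W = 15124/97
  (343/18, 58/3) → W = -2431/9
  (-193/16, -875/32) → W = 1409/4

The minimum is at (343/18, 58/3). Substituting into each constraint, equality holds for C1 and C3; the remaining constraints have slack.

C1 and C3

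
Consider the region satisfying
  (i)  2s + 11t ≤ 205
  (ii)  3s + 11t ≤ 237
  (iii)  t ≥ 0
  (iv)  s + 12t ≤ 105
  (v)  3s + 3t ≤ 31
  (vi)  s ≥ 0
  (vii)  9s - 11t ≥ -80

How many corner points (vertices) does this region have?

5

Intersecting each pair of boundary lines and keeping only the points that satisfy every inequality leaves:
  (31/3, 0)
  (0, 0)
  (19/11, 284/33)
  (195/119, 1025/119)
  (0, 80/11)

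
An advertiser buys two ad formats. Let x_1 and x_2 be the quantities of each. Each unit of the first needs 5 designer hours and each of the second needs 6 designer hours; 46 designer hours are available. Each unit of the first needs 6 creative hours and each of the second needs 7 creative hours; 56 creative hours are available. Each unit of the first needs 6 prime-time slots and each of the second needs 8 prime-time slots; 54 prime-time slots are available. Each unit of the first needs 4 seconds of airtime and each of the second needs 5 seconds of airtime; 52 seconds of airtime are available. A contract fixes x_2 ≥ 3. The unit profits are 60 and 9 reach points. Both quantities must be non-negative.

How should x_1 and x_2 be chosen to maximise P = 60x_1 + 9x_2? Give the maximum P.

x_1 = 5, x_2 = 3, maximum P = 327

The binding constraints are 6x_1 + 8x_2 = 54 and x_2 = 3.
Solving simultaneously gives x_1 = 5, x_2 = 3.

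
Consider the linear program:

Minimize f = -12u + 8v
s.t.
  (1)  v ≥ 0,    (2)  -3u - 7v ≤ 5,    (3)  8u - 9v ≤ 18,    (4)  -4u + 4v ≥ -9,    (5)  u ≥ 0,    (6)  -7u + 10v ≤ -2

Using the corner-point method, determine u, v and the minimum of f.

Corner points and f = -12u + 8v:
  (9/4, 0) → f = -27
  (2/7, 0) → f = -24/7
  (41/6, 55/12) → f = -136/3

The binding constraints are -4u + 4v = -9 and -7u + 10v = -2.
Solving simultaneously gives u = 41/6, v = 55/12.

u = 41/6, v = 55/12, minimum f = -136/3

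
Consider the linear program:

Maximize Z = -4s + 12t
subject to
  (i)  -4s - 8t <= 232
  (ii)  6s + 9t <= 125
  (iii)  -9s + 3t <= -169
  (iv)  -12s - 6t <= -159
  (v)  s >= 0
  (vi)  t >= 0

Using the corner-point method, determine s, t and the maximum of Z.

Extreme points and Z = -4s + 12t:
  (632/33, 37/33) → Z = -2084/33
  (125/6, 0) → Z = -250/3
  (169/9, 0) → Z = -676/9

s = 632/33, t = 37/33, maximum Z = -2084/33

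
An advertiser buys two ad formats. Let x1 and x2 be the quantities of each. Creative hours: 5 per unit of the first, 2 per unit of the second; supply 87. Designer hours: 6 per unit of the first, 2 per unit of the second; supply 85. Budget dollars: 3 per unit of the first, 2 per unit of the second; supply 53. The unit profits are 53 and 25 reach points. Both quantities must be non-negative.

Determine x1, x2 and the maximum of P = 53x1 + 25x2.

Corner points and P = 53x1 + 25x2:
  (0, 0) → P = 0
  (0, 53/2) → P = 1325/2
  (85/6, 0) → P = 4505/6
  (32/3, 21/2) → P = 4967/6

x1 = 32/3, x2 = 21/2, maximum P = 4967/6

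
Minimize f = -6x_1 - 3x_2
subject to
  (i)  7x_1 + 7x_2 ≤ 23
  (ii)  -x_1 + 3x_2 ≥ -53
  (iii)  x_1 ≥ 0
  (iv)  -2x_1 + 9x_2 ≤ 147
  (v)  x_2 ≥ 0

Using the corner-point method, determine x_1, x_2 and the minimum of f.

x_1 = 23/7, x_2 = 0, minimum f = -138/7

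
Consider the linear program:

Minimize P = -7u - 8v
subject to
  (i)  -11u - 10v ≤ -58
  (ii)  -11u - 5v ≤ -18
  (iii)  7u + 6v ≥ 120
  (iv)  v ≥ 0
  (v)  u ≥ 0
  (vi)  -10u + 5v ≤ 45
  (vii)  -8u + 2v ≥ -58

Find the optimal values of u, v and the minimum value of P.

Vertices and P = -7u - 8v:
  (66/19, 303/19) → P = -2886/19
  (294/31, 277/31) → P = -4274/31
  (19, 47) → P = -509

At the optimal vertex, -10u + 5v = 45 and -8u + 2v = -58.
Solving simultaneously gives u = 19, v = 47.

u = 19, v = 47, minimum P = -509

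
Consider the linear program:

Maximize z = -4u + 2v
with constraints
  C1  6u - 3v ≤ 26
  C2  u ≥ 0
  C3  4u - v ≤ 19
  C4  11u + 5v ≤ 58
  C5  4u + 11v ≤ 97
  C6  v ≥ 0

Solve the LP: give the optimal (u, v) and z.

u = 0, v = 97/11, maximum z = 194/11

Extreme points and z = -4u + 2v:
  (304/63, 62/63) → z = -52/3
  (13/3, 0) → z = -52/3
  (0, 97/11) → z = 194/11
  (0, 0) → z = 0
  (153/101, 835/101) → z = 1058/101

At the optimal vertex, u = 0 and 4u + 11v = 97.
Solving simultaneously gives u = 0, v = 97/11.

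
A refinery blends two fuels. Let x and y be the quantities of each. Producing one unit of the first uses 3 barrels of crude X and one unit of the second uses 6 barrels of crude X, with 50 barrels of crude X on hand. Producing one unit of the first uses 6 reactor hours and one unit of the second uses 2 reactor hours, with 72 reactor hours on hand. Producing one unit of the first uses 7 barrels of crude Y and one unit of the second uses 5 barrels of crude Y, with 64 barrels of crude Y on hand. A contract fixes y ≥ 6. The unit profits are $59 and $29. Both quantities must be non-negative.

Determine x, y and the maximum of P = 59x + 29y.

x = 14/3, y = 6, maximum P = 1348/3

The binding constraints are 3x + 6y = 50 and y = 6.
Solving simultaneously gives x = 14/3, y = 6.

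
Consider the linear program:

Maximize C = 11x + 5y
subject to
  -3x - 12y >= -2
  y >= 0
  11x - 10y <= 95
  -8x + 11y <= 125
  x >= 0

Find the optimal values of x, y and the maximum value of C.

x = 2/3, y = 0, maximum C = 22/3

The optimum lies where -3x - 12y = -2 and y = 0.
Solving simultaneously gives x = 2/3, y = 0.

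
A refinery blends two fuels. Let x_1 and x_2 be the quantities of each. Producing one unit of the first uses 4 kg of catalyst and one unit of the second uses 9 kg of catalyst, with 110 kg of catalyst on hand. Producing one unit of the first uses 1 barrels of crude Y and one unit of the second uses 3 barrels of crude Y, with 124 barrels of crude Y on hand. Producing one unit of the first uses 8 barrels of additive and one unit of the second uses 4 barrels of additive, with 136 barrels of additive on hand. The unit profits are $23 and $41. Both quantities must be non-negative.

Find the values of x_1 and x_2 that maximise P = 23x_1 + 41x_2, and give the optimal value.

x_1 = 14, x_2 = 6, maximum P = 568

Feasible corners and P = 23x_1 + 41x_2:
  (0, 0) → P = 0
  (0, 110/9) → P = 4510/9
  (17, 0) → P = 391
  (14, 6) → P = 568

The binding constraints are 4x_1 + 9x_2 = 110 and 8x_1 + 4x_2 = 136.
Solving simultaneously gives x_1 = 14, x_2 = 6.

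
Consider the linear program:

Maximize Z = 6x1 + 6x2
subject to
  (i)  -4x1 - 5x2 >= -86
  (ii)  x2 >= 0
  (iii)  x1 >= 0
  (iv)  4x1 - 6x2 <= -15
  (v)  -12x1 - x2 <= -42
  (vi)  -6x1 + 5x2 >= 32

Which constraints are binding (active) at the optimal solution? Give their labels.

(i) and (vi)

Vertices and Z = 6x1 + 6x2:
  (31/14, 108/7) → Z = 741/7
  (27/5, 322/25) → Z = 2742/25
  (89/33, 106/11) → Z = 74

The maximum is at (27/5, 322/25). Substituting into each constraint, equality holds for (i) and (vi); the remaining constraints have slack.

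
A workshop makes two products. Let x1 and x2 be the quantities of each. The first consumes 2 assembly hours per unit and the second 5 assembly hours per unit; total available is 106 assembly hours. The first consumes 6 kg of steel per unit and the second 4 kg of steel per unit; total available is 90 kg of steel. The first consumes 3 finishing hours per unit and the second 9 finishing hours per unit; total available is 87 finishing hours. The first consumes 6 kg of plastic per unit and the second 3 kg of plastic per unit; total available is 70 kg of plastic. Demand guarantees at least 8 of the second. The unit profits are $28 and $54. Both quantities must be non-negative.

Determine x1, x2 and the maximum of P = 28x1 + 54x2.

x1 = 5, x2 = 8, maximum P = 572

Vertices and P = 28x1 + 54x2:
  (0, 29/3) → P = 522
  (0, 8) → P = 432
  (5, 8) → P = 572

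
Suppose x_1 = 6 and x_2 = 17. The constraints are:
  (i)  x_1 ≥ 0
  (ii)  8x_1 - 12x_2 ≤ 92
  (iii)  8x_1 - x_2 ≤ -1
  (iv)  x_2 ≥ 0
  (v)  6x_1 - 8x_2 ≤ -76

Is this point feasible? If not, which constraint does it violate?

Constraint (iii): 8x_1 - x_2 = 31, which is not ≤ -1. All other constraints are satisfied.

not feasible — violates (iii)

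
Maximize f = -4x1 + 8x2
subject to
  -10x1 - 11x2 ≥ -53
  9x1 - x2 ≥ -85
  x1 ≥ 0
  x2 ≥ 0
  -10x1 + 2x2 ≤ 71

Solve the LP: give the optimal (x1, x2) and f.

x1 = 0, x2 = 53/11, maximum f = 424/11

Extreme points and f = -4x1 + 8x2:
  (0, 53/11) → f = 424/11
  (53/10, 0) → f = -106/5
  (0, 0) → f = 0

At the optimal vertex, -10x1 - 11x2 = -53 and x1 = 0.
Solving simultaneously gives x1 = 0, x2 = 53/11.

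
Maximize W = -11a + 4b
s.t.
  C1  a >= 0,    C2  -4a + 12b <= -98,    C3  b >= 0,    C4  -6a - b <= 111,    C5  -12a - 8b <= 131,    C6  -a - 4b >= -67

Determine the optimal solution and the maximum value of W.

a = 49/2, b = 0, maximum W = -539/2

Corner points and W = -11a + 4b:
  (49/2, 0) → W = -539/2
  (299/7, 85/14) → W = -3119/7
  (67, 0) → W = -737

At the optimal vertex, -4a + 12b = -98 and b = 0.
Solving simultaneously gives a = 49/2, b = 0.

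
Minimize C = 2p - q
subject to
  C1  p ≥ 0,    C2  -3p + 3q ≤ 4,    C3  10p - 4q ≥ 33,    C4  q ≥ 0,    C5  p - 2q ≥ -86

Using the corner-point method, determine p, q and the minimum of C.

p = 115/18, q = 139/18, minimum C = 91/18

Feasible corners and C = 2p - q:
  (115/18, 139/18) → C = 91/18
  (250/3, 254/3) → C = 82
  (33/10, 0) → C = 33/5
The feasible region is unbounded (it extends along (2, 1), (1, 0)), but C strictly increases along every unbounded feasible direction, so there is no improving ray and the minimum is attained at a vertex.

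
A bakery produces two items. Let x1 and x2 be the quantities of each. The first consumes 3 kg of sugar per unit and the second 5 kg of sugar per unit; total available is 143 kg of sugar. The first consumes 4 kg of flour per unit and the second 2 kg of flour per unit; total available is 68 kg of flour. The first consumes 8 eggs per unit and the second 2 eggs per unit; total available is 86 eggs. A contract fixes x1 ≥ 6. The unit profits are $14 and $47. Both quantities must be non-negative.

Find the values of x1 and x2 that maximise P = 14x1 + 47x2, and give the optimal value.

x1 = 6, x2 = 19, maximum P = 977

Extreme points and P = 14x1 + 47x2:
  (43/4, 0) → P = 301/2
  (6, 0) → P = 84
  (6, 19) → P = 977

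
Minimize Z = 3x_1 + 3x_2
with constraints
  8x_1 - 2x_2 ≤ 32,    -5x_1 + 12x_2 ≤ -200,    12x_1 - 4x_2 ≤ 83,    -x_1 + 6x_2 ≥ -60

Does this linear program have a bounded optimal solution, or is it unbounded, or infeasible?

infeasible

The boundaries 8x_1 - 2x_2 = 32 and -5x_1 + 12x_2 = -200 meet at (-8/43, -720/43), but that point violates -x_1 + 6x_2 ≥ -60. Every candidate vertex is excluded by some other constraint, so the feasible region is empty.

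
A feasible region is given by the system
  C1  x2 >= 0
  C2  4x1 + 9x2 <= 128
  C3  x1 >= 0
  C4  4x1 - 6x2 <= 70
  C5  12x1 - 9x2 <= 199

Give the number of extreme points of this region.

4

Intersecting each pair of boundary lines and keeping only the points that satisfy every inequality leaves:
  (0, 0)
  (199/12, 0)
  (0, 128/9)
  (327/16, 185/36)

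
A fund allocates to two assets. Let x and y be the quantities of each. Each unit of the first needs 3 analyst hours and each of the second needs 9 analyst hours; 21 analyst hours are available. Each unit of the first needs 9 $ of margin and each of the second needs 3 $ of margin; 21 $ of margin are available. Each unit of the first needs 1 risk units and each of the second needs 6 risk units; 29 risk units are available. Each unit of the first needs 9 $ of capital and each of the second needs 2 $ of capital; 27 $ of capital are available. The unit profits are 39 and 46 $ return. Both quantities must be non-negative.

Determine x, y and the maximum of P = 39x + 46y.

x = 7/4, y = 7/4, maximum P = 595/4

Vertices and P = 39x + 46y:
  (0, 0) → P = 0
  (0, 7/3) → P = 322/3
  (7/3, 0) → P = 91
  (7/4, 7/4) → P = 595/4

The optimum lies where 3x + 9y = 21 and 9x + 3y = 21.
Solving simultaneously gives x = 7/4, y = 7/4.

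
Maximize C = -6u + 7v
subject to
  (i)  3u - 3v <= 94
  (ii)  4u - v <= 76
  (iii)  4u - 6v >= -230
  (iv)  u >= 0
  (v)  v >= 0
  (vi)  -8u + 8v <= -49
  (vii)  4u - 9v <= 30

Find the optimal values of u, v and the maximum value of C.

u = 559/24, v = 103/6, maximum C = -235/12

Extreme points and C = -6u + 7v:
  (559/24, 103/6) → C = -235/12
  (327/16, 23/4) → C = -659/8
  (49/8, 0) → C = -147/4
  (15/2, 0) → C = -45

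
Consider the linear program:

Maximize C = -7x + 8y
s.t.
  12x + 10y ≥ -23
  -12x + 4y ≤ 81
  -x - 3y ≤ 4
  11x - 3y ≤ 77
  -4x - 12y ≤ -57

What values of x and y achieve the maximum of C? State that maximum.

x = 551/8, y = 1815/8, maximum C = 10663/8

Vertices and C = -7x + 8y:
  (551/8, 1815/8) → C = 10663/8
  (-93/20, 63/10) → C = 1659/20
  (365/48, 319/144) → C = -5113/144

The binding constraints are -12x + 4y = 81 and 11x - 3y = 77.
Solving simultaneously gives x = 551/8, y = 1815/8.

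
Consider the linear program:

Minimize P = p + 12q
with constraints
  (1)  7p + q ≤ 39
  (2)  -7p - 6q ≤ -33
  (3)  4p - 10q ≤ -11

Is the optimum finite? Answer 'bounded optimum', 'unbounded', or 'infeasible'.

bounded optimum

Vertices and P = p + 12q:
  (379/74, 233/74) → P = 3175/74
  (132/47, 209/94) → P = 1386/47
The feasible region has finitely many vertices and no improving ray; the minimum is 1386/47 at (132/47, 209/94).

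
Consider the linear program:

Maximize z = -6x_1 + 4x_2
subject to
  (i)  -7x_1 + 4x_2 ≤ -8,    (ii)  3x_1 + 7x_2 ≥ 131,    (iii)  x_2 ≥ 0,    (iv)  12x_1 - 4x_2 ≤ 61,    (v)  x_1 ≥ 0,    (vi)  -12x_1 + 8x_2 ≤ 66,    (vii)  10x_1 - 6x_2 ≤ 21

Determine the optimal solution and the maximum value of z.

x_1 = 53/5, x_2 = 331/20, maximum z = 13/5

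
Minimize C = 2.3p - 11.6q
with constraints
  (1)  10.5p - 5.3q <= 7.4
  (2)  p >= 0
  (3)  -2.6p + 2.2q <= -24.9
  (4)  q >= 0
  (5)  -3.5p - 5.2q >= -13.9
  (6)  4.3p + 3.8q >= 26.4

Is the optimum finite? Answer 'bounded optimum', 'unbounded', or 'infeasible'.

infeasible

The boundaries -3.5p - 5.2q = -13.9 and 4.3p + 3.8q = 26.4 meet at (4223/453, -3263/906), but that point violates 10.5p - 5.3q ≤ 7.4. Every candidate vertex is excluded by some other constraint, so the feasible region is empty.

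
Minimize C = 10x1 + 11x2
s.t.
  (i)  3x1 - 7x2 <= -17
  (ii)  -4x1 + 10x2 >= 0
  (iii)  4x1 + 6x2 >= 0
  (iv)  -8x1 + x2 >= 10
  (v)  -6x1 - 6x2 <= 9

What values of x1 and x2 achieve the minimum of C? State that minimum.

x1 = -9/2, x2 = 3, minimum C = -12

The feasible region is unbounded (it extends along (1, 8), (-1, 1)), but C strictly increases along every unbounded feasible direction, so there is no improving ray and the minimum is attained at a vertex.

The binding constraints are 4x1 + 6x2 = 0 and -6x1 - 6x2 = 9.
Solving simultaneously gives x1 = -9/2, x2 = 3.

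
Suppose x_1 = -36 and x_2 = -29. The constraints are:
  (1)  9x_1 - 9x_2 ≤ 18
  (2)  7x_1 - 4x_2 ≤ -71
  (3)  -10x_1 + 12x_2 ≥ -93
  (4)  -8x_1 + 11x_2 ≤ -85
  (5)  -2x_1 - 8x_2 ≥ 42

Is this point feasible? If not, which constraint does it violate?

Constraint (4): -8x_1 + 11x_2 = -31, which is not ≤ -85. All other constraints are satisfied.

not feasible — violates (4)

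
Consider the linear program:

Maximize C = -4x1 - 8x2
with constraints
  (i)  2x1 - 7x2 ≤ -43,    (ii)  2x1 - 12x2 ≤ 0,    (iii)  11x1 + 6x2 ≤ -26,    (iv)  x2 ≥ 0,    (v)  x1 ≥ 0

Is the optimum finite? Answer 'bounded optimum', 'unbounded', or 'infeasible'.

The boundaries 2x1 - 7x2 = -43 and 11x1 + 6x2 = -26 meet at (-440/89, 421/89), but that point violates x1 ≥ 0. Every candidate vertex is excluded by some other constraint, so the feasible region is empty.

infeasible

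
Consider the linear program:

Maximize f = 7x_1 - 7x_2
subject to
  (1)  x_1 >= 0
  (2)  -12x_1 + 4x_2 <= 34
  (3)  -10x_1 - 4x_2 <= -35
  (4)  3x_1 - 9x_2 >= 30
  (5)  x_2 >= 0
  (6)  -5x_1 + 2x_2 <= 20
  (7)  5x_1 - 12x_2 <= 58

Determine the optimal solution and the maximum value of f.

x_1 = 18, x_2 = 8/3, maximum f = 322/3

Corner points and f = 7x_1 - 7x_2:
  (10, 0) → f = 70
  (18, 8/3) → f = 322/3
  (58/5, 0) → f = 406/5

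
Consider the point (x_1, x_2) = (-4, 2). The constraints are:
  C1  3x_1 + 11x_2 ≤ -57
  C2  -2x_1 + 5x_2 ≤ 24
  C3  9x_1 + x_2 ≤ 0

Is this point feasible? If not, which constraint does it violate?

Constraint C1: 3x_1 + 11x_2 = 10, which is not ≤ -57. All other constraints are satisfied.

not feasible — violates C1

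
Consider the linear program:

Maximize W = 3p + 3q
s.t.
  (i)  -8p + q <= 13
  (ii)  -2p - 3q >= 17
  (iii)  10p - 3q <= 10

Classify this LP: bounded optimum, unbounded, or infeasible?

bounded optimum

Vertices and W = 3p + 3q:
  (-28/13, -55/13) → W = -249/13
  (-7/2, -15) → W = -111/2
  (-7/12, -95/18) → W = -211/12
The feasible region has finitely many vertices and no improving ray; the maximum is -211/12 at (-7/12, -95/18).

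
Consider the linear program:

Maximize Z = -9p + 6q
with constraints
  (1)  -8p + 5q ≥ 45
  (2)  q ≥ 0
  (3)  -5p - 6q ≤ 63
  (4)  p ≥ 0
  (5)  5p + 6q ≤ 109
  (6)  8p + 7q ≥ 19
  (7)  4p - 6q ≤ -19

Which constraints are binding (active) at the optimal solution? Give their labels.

(4) and (5)

Vertices and Z = -9p + 6q:
  (0, 9) → Z = 54
  (275/73, 1097/73) → Z = 4107/73
  (0, 109/6) → Z = 109

The maximum is at (0, 109/6). Substituting into each constraint, equality holds for (4) and (5); the remaining constraints have slack.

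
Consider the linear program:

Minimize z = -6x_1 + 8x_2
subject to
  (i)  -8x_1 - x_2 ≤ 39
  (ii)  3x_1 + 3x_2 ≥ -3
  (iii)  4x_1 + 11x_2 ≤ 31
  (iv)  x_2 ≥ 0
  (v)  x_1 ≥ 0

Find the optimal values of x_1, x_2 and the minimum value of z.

x_1 = 31/4, x_2 = 0, minimum z = -93/2

Extreme points and z = -6x_1 + 8x_2:
  (31/4, 0) → z = -93/2
  (0, 31/11) → z = 248/11
  (0, 0) → z = 0

At the optimal vertex, 4x_1 + 11x_2 = 31 and x_2 = 0.
Solving simultaneously gives x_1 = 31/4, x_2 = 0.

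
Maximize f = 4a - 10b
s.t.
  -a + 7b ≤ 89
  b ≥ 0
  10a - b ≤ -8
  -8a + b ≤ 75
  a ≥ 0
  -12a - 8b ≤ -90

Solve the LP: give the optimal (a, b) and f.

Feasible corners and f = 4a - 10b:
  (11/23, 294/23) → f = -2896/23
  (0, 89/7) → f = -890/7
  (13/46, 249/23) → f = -2464/23
  (0, 45/4) → f = -225/2

The binding constraints are 10a - b = -8 and -12a - 8b = -90.
Solving simultaneously gives a = 13/46, b = 249/23.

a = 13/46, b = 249/23, maximum f = -2464/23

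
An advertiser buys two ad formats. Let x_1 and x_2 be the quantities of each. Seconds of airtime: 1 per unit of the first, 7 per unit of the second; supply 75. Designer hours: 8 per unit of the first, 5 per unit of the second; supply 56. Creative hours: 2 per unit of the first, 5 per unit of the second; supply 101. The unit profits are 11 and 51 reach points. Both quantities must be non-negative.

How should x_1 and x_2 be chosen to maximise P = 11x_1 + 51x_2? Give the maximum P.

x_1 = 1/3, x_2 = 32/3, maximum P = 1643/3

Feasible corners and P = 11x_1 + 51x_2:
  (0, 0) → P = 0
  (0, 75/7) → P = 3825/7
  (7, 0) → P = 77
  (1/3, 32/3) → P = 1643/3

At the optimal vertex, x_1 + 7x_2 = 75 and 8x_1 + 5x_2 = 56.
Solving simultaneously gives x_1 = 1/3, x_2 = 32/3.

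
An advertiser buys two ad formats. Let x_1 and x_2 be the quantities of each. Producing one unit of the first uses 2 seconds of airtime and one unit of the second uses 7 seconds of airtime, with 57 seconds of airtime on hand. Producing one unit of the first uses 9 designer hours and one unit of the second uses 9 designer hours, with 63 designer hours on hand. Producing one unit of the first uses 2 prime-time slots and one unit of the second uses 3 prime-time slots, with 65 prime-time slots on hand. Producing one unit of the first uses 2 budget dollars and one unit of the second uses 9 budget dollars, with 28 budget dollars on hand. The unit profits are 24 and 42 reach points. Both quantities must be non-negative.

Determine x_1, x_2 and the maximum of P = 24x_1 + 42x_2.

x_1 = 5, x_2 = 2, maximum P = 204

Corner points and P = 24x_1 + 42x_2:
  (0, 0) → P = 0
  (0, 28/9) → P = 392/3
  (7, 0) → P = 168
  (5, 2) → P = 204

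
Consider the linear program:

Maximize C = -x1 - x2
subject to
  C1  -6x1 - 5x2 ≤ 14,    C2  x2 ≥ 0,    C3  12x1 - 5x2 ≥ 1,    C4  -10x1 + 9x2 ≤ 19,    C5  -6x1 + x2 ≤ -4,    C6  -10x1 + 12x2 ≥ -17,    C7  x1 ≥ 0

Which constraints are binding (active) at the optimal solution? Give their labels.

Feasible corners and C = -x1 - x2:
  (2/3, 0) → C = -2/3
  (17/10, 0) → C = -17/10
  (52/29, 119/29) → C = -171/29
  (19/18, 7/3) → C = -61/18
The feasible region is unbounded (it extends along (9, 10), (6, 5)), but C strictly decreases along every unbounded feasible direction, so there is no improving ray and the maximum is attained at a vertex.

The maximum is at (2/3, 0). Substituting into each constraint, equality holds for C2 and C5; the remaining constraints have slack.

C2 and C5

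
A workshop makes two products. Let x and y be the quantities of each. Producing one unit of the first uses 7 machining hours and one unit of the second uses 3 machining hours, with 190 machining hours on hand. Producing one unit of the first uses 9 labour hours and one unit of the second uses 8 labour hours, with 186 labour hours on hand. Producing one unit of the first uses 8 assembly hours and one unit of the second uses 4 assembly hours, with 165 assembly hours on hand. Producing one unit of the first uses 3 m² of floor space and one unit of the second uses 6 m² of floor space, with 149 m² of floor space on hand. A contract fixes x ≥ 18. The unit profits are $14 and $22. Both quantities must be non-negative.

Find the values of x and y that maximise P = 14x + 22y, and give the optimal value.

x = 18, y = 3, maximum P = 318

Corner points and P = 14x + 22y:
  (165/8, 0) → P = 1155/4
  (18, 0) → P = 252
  (144/7, 3/28) → P = 4065/14
  (18, 3) → P = 318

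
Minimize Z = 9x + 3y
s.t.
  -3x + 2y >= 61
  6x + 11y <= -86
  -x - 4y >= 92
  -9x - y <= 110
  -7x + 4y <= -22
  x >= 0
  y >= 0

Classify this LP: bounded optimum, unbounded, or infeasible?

infeasible

The boundaries x = 0 and y = 0 meet at (0, 0), but that point violates -3x + 2y ≥ 61. Every candidate vertex is excluded by some other constraint, so the feasible region is empty.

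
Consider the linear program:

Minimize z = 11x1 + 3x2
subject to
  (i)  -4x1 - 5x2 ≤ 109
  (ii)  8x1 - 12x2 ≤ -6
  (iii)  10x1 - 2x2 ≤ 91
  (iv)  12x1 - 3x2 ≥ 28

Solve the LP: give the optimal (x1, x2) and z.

Corner points and z = 11x1 + 3x2:
  (138/13, 197/26) → z = 279/2
  (59/20, 37/15) → z = 797/20
  (217/6, 406/3) → z = 4823/6

The optimum lies where 8x1 - 12x2 = -6 and 12x1 - 3x2 = 28.
Solving simultaneously gives x1 = 59/20, x2 = 37/15.

x1 = 59/20, x2 = 37/15, minimum z = 797/20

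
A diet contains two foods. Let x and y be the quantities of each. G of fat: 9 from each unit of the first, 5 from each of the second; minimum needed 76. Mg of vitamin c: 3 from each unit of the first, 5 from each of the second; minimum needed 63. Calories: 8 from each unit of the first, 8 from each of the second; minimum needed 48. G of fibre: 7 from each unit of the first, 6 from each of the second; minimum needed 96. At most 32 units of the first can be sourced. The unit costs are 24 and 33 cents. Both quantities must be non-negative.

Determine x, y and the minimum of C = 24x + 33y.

Extreme points and C = 24x + 33y:
  (0, 16) → C = 528
  (21, 0) → C = 504
  (32, 0) → C = 768
  (6, 9) → C = 441
The feasible region is unbounded (it extends along (0, 1)), but C strictly increases along every unbounded feasible direction, so there is no improving ray and the minimum is attained at a vertex.

The binding constraints are 3x + 5y = 63 and 7x + 6y = 96.
Solving simultaneously gives x = 6, y = 9.

x = 6, y = 9, minimum C = 441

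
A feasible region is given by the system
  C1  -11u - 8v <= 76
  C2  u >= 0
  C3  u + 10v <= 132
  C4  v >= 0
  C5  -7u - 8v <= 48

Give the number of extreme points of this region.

3

Of the 10 pairwise boundary intersections, those satisfying every inequality are:
  (0, 66/5)
  (0, 0)
  (132, 0)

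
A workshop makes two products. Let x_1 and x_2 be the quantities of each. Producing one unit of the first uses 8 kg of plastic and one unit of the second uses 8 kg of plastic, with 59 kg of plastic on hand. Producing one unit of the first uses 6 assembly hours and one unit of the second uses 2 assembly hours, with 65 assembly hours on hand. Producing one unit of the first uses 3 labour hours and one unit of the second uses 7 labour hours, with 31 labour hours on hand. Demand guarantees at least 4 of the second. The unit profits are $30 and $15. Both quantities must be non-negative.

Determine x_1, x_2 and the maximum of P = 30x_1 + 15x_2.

Corner points and P = 30x_1 + 15x_2:
  (0, 31/7) → P = 465/7
  (0, 4) → P = 60
  (1, 4) → P = 90

x_1 = 1, x_2 = 4, maximum P = 90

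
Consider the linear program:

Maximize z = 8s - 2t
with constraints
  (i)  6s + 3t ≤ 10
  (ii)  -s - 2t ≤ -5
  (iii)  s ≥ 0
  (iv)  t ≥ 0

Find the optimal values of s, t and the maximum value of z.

Corner points and z = 8s - 2t:
  (5/9, 20/9) → z = 0
  (0, 10/3) → z = -20/3
  (0, 5/2) → z = -5

s = 5/9, t = 20/9, maximum z = 0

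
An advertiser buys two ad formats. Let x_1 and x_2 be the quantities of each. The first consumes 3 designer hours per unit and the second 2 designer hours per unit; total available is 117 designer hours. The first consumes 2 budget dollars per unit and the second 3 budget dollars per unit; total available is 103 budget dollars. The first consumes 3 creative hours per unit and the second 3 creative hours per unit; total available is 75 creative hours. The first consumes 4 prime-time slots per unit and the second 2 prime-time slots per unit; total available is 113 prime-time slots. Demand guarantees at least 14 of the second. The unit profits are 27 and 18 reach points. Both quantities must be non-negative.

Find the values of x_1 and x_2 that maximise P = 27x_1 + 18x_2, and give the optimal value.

Feasible corners and P = 27x_1 + 18x_2:
  (0, 25) → P = 450
  (0, 14) → P = 252
  (11, 14) → P = 549

The optimum lies where 3x_1 + 3x_2 = 75 and x_2 = 14.
Solving simultaneously gives x_1 = 11, x_2 = 14.

x_1 = 11, x_2 = 14, maximum P = 549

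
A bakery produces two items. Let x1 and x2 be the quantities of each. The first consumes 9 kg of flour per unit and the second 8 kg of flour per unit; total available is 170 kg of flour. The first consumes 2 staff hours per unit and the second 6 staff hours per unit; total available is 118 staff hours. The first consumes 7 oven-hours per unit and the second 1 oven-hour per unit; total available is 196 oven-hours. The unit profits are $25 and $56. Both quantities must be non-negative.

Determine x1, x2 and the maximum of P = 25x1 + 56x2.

Corner points and P = 25x1 + 56x2:
  (0, 0) → P = 0
  (0, 59/3) → P = 3304/3
  (170/9, 0) → P = 4250/9
  (2, 19) → P = 1114

x1 = 2, x2 = 19, maximum P = 1114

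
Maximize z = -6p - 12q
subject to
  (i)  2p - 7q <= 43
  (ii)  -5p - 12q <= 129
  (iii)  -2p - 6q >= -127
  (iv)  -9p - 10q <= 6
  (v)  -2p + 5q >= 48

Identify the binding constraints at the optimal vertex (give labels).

(iv) and (v)

Corner points and z = -6p - 12q:
  (-653/17, 1155/34) → z = -3012/17
  (347/22, 175/11) → z = -3141/11
  (-102/13, 84/13) → z = -396/13

The maximum is at (-102/13, 84/13). Substituting into each constraint, equality holds for (iv) and (v); the remaining constraints have slack.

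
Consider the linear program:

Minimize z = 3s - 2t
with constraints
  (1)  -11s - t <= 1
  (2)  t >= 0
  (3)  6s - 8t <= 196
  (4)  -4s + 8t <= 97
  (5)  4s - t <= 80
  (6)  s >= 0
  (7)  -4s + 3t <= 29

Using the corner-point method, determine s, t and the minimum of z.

Vertices and z = 3s - 2t:
  (20, 0) → z = 60
  (0, 0) → z = 0
  (737/28, 177/7) → z = 795/28
  (59/20, 68/5) → z = -367/20
  (0, 29/3) → z = -58/3

s = 0, t = 29/3, minimum z = -58/3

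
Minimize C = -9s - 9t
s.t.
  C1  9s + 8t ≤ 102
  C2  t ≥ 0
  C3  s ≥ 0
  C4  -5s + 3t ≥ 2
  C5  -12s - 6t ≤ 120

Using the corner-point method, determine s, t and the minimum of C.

s = 0, t = 51/4, minimum C = -459/4

Extreme points and C = -9s - 9t:
  (0, 51/4) → C = -459/4
  (290/67, 528/67) → C = -7362/67
  (0, 2/3) → C = -6

The binding constraints are 9s + 8t = 102 and s = 0.
Solving simultaneously gives s = 0, t = 51/4.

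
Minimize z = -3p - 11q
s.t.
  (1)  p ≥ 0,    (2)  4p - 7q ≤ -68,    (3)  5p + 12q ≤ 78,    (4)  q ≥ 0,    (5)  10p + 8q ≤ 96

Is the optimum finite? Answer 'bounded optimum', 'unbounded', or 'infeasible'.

The boundaries p = 0 and 4p - 7q = -68 meet at (0, 68/7), but that point violates 5p + 12q ≤ 78. Every candidate vertex is excluded by some other constraint, so the feasible region is empty.

infeasible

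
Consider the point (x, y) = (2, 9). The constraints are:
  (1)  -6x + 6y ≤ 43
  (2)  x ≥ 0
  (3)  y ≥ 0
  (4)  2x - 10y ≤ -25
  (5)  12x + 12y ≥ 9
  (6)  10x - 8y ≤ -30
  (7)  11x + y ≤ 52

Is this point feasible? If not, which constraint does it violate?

feasible

(1): 42 ≤ 43 ✓
(2): 2 ≥ 0 ✓
(3): 9 ≥ 0 ✓
(4): -86 ≤ -25 ✓
(5): 132 ≥ 9 ✓
(6): -52 ≤ -30 ✓
(7): 31 ≤ 52 ✓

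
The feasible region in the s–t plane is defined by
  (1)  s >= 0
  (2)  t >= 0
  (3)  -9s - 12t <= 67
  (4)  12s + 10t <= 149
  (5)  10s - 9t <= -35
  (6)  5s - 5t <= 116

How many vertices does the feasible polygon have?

The feasible vertices (each the meet of two boundaries and inside every other half-plane) are:
  (0, 149/10)
  (0, 35/9)
  (991/208, 955/104)

3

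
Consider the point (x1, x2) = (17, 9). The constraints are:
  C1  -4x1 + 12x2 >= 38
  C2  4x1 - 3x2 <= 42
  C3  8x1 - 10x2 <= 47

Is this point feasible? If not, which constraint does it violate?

feasible

C1: 40 ≥ 38 ✓
C2: 41 ≤ 42 ✓
C3: 46 ≤ 47 ✓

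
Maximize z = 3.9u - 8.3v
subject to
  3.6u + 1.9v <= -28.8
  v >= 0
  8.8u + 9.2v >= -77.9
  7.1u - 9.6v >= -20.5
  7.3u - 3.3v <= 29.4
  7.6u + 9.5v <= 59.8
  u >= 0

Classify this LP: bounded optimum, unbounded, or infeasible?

The boundaries v = 0 and 7.3u - 3.3v = 29.4 meet at (294/73, 0), but that point violates 3.6u + 1.9v ≤ -28.8. Every candidate vertex is excluded by some other constraint, so the feasible region is empty.

infeasible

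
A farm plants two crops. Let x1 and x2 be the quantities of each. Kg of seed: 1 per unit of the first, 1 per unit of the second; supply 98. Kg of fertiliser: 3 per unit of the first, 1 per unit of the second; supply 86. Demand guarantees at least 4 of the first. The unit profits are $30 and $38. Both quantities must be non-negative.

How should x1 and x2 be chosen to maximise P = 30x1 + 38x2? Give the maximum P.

x1 = 4, x2 = 74, maximum P = 2932

Feasible corners and P = 30x1 + 38x2:
  (86/3, 0) → P = 860
  (4, 0) → P = 120
  (4, 74) → P = 2932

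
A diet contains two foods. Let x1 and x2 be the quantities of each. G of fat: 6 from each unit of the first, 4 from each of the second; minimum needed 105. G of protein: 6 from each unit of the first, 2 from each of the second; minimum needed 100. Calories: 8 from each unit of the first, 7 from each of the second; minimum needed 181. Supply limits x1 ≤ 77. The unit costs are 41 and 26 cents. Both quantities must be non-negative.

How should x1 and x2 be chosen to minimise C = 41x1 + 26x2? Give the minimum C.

Corner points and C = 41x1 + 26x2:
  (0, 50) → C = 1300
  (181/8, 0) → C = 7421/8
  (77, 0) → C = 3157
  (13, 11) → C = 819
The feasible region is unbounded (it extends along (0, 1)), but C strictly increases along every unbounded feasible direction, so there is no improving ray and the minimum is attained at a vertex.

x1 = 13, x2 = 11, minimum C = 819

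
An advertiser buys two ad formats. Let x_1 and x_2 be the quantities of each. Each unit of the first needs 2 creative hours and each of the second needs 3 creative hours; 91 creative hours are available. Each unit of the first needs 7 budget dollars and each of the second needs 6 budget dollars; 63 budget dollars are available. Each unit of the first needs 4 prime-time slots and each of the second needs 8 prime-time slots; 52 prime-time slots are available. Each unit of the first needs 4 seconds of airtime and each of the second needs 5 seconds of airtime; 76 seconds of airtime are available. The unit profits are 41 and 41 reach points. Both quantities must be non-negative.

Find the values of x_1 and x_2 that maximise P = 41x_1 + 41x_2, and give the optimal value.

At the optimal vertex, 7x_1 + 6x_2 = 63 and 4x_1 + 8x_2 = 52.
Solving simultaneously gives x_1 = 6, x_2 = 7/2.

x_1 = 6, x_2 = 7/2, maximum P = 779/2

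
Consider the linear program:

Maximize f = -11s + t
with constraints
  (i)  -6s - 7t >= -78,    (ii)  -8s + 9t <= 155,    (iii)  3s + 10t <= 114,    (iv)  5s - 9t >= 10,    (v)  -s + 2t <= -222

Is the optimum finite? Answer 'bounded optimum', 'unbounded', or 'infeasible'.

unbounded

From the feasible point (90, -66), moving in the direction (-9, -8) keeps every constraint satisfied while f increases without bound.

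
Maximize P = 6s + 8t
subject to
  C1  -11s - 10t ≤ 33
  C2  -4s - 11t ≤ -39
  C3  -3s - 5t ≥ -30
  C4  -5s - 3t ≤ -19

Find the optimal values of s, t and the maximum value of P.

s = 135/13, t = -3/13, maximum P = 786/13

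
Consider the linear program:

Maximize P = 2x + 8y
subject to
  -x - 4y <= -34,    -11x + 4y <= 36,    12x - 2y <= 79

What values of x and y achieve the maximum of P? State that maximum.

Vertices and P = 2x + 8y:
  (-1/6, 205/24) → P = 68
  (192/25, 329/50) → P = 68
  (194/13, 1301/26) → P = 5592/13

The binding constraints are -11x + 4y = 36 and 12x - 2y = 79.
Solving simultaneously gives x = 194/13, y = 1301/26.

x = 194/13, y = 1301/26, maximum P = 5592/13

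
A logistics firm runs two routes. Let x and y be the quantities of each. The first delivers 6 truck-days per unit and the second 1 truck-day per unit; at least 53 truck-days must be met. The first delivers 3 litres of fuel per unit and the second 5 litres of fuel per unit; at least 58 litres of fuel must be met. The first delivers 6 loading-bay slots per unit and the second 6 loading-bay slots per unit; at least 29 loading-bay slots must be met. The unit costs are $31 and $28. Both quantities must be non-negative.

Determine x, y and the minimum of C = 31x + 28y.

Vertices and C = 31x + 28y:
  (0, 53) → C = 1484
  (58/3, 0) → C = 1798/3
  (23/3, 7) → C = 1301/3
The feasible region is unbounded (it extends along (0, 1), (1, 0)), but C strictly increases along every unbounded feasible direction, so there is no improving ray and the minimum is attained at a vertex.

The optimum lies where 6x + y = 53 and 3x + 5y = 58.
Solving simultaneously gives x = 23/3, y = 7.

x = 23/3, y = 7, minimum C = 1301/3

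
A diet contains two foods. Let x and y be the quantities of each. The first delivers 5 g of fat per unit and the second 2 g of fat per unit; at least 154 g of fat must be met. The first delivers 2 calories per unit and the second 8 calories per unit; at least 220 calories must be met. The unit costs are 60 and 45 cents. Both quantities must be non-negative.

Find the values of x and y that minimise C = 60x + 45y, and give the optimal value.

Corner points and C = 60x + 45y:
  (0, 77) → C = 3465
  (110, 0) → C = 6600
  (22, 22) → C = 2310
The feasible region is unbounded (it extends along (0, 1), (1, 0)), but C strictly increases along every unbounded feasible direction, so there is no improving ray and the minimum is attained at a vertex.

The binding constraints are 5x + 2y = 154 and 2x + 8y = 220.
Solving simultaneously gives x = 22, y = 22.

x = 22, y = 22, minimum C = 2310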